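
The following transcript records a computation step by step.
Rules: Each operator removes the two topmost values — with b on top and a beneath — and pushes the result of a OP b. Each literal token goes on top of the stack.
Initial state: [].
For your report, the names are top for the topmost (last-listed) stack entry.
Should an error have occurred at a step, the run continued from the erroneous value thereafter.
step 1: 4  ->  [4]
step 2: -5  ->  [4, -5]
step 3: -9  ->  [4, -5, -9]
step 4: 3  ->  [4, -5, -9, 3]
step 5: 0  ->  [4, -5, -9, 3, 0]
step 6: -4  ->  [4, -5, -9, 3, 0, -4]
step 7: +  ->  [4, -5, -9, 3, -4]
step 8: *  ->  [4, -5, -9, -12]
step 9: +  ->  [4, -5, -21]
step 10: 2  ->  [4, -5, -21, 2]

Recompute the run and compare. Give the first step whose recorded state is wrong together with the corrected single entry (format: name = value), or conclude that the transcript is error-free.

Recomputing the run from the initial state:
step 1: [4]
step 2: [4, -5]
step 3: [4, -5, -9]
step 4: [4, -5, -9, 3]
step 5: [4, -5, -9, 3, 0]
step 6: [4, -5, -9, 3, 0, -4]
step 7: [4, -5, -9, 3, -4]
step 8: [4, -5, -9, -12]
step 9: [4, -5, -21]
step 10: [4, -5, -21, 2]
This matches the transcript at every step.

no error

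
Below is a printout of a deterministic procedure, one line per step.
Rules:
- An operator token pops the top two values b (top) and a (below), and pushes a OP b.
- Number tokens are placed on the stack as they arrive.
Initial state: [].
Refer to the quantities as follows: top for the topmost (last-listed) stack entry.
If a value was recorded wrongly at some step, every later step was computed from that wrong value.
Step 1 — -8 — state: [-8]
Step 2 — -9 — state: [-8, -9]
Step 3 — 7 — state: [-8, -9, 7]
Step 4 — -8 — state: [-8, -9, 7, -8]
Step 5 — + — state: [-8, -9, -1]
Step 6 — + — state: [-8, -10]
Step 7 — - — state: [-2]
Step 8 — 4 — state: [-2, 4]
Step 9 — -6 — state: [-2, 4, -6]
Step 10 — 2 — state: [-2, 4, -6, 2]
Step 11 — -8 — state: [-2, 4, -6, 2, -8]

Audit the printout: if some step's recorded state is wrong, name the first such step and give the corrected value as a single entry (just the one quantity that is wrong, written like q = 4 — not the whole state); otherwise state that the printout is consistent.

step 7, top = 2

Recomputing the run from the initial state:
step 1: [-8]
step 2: [-8, -9]
step 3: [-8, -9, 7]
step 4: [-8, -9, 7, -8]
step 5: [-8, -9, -1]
step 6: [-8, -10]
step 7: [2]
step 8: [2, 4]
step 9: [2, 4, -6]
step 10: [2, 4, -6, 2]
step 11: [2, 4, -6, 2, -8]
The first disagreement with the printout is at step 7, where the value should be top = 2.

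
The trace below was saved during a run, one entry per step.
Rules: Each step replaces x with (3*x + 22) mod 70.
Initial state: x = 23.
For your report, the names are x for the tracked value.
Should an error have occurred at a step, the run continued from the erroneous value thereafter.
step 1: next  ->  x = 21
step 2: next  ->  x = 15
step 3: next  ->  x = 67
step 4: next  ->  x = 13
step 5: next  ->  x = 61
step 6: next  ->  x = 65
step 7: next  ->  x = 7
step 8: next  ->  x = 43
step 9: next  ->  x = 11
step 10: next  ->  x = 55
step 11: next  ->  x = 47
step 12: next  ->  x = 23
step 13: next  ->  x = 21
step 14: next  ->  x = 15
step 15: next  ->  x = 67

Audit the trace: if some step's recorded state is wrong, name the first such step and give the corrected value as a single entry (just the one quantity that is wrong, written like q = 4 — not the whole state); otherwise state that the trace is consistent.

no error

step 1: x = (3*23 + 22) mod 70 = 21 -> no discrepancy
step 2: x = (3*21 + 22) mod 70 = 15 -> agrees with the trace
step 3: x = (3*15 + 22) mod 70 = 67 -> no discrepancy
step 4: x = (3*67 + 22) mod 70 = 13 -> consistent with the trace
step 5: x = (3*13 + 22) mod 70 = 61 -> matches
step 6: x = (3*61 + 22) mod 70 = 65 -> confirmed correct
step 7: x = (3*65 + 22) mod 70 = 7 -> same as recorded
step 8: x = (3*7 + 22) mod 70 = 43 -> agrees with the trace
step 9: x = (3*43 + 22) mod 70 = 11 -> same as recorded
step 10: x = (3*11 + 22) mod 70 = 55 -> agrees with the trace
step 11: x = (3*55 + 22) mod 70 = 47 -> matches
step 12: x = (3*47 + 22) mod 70 = 23 -> exactly as logged
step 13: x = (3*23 + 22) mod 70 = 21 -> verified
step 14: x = (3*21 + 22) mod 70 = 15 -> same as recorded
step 15: x = (3*15 + 22) mod 70 = 67 -> confirmed correct
The whole run recomputes cleanly — no discrepancies.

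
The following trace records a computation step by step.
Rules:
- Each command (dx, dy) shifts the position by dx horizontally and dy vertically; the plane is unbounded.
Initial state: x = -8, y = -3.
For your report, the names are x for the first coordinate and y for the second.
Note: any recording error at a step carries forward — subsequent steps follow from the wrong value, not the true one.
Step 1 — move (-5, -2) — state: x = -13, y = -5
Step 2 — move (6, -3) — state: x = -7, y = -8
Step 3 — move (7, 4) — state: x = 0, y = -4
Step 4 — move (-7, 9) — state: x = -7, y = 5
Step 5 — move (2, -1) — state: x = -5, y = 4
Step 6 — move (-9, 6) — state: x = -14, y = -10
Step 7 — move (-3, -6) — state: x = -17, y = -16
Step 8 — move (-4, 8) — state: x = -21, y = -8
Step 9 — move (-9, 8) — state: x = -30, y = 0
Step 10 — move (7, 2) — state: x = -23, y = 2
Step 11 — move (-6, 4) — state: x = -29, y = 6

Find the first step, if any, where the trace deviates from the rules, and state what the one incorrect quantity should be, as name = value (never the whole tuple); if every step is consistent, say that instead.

step 1: x = -8 + (-5) = -13, y = -3 + (-2) = -5 -> agrees with the trace
step 2: x = -13 + (6) = -7, y = -5 + (-3) = -8 -> verified
step 3: x = -7 + (7) = 0, y = -8 + (4) = -4 -> agrees with the trace
step 4: x = 0 + (-7) = -7, y = -4 + (9) = 5 -> no discrepancy
step 5: x = -7 + (2) = -5, y = 5 + (-1) = 4 -> same as recorded
step 6: x = -5 + (-9) = -14, y = 4 + (6) = 10 -> first mismatch against the trace
That makes step 6 the first incorrect line — y = 10 is what it should show.

step 6, y = 10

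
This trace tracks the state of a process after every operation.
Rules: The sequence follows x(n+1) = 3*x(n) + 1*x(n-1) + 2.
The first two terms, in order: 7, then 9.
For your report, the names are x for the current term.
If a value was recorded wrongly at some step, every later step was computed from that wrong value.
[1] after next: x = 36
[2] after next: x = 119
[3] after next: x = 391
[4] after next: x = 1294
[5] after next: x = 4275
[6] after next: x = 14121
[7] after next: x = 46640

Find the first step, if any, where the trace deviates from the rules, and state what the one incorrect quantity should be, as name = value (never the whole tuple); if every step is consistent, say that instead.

step 3, x = 395

Step 1: x = 3*(9) + (1)*(7) + (2) = 36 — agrees with the trace.
Step 2: x = 3*(36) + (1)*(9) + (2) = 119 — no discrepancy.
Step 3: x = 3*(119) + (1)*(36) + (2) = 395 — the trace disagrees here.
First deviation found at step 3; the corrected entry is x = 395.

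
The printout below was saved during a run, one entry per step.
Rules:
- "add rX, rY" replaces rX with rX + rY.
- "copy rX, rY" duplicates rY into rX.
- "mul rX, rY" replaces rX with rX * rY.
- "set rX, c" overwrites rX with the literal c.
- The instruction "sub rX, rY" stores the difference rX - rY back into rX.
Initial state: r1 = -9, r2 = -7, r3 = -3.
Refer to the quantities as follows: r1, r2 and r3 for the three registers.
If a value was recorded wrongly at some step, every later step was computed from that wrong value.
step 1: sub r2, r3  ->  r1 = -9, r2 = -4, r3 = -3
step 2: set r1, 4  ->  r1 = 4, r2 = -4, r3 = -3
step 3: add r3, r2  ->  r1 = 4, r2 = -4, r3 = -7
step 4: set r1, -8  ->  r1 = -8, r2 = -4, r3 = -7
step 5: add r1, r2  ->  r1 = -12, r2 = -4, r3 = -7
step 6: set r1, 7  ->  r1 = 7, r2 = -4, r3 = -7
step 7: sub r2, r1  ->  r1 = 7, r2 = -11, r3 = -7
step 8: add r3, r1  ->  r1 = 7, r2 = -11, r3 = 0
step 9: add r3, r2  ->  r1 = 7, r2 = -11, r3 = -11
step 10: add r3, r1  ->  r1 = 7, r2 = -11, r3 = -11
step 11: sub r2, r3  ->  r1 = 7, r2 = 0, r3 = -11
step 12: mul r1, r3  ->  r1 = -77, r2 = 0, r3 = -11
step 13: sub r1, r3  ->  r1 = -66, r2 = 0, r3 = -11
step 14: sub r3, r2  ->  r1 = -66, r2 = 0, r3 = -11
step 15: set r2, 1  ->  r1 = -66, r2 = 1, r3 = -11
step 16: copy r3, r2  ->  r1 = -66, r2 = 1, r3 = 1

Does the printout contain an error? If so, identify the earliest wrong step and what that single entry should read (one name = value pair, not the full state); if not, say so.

step 10, r3 = -4

Step 1: r2 = -7 - -3 = -4 — consistent with the printout.
Step 2: r1 = 4 — exactly as logged.
Step 3: r3 = -3 + -4 = -7 — consistent with the printout.
Step 4: r1 = -8 — same as recorded.
Step 5: r1 = -8 + -4 = -12 — consistent with the printout.
Step 6: r1 = 7 — consistent with the printout.
Step 7: r2 = -4 - 7 = -11 — no discrepancy.
Step 8: r3 = -7 + 7 = 0 — exactly as logged.
Step 9: r3 = 0 + -11 = -11 — same as recorded.
Step 10: r3 = -11 + 7 = -4 — the recorded entry deviates here.
First deviation found at step 10; the corrected entry is r3 = -4.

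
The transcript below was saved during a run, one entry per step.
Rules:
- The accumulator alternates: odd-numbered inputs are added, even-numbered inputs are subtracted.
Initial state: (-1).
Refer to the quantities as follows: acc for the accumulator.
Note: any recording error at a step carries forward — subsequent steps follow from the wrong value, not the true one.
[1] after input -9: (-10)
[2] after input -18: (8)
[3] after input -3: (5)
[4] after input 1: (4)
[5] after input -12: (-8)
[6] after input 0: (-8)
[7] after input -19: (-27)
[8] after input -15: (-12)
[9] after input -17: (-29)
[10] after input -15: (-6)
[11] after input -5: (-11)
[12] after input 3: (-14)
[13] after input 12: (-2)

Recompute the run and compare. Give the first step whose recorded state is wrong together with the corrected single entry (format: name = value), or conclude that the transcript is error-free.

Recomputing the run from the initial state:
step 1: acc = -10
step 2: acc = 8
step 3: acc = 5
step 4: acc = 4
step 5: acc = -8
step 6: acc = -8
step 7: acc = -27
step 8: acc = -12
step 9: acc = -29
step 10: acc = -14
step 11: acc = -19
step 12: acc = -22
step 13: acc = -10
The first disagreement with the transcript is at step 10, where the value should be acc = -14.

step 10, acc = -14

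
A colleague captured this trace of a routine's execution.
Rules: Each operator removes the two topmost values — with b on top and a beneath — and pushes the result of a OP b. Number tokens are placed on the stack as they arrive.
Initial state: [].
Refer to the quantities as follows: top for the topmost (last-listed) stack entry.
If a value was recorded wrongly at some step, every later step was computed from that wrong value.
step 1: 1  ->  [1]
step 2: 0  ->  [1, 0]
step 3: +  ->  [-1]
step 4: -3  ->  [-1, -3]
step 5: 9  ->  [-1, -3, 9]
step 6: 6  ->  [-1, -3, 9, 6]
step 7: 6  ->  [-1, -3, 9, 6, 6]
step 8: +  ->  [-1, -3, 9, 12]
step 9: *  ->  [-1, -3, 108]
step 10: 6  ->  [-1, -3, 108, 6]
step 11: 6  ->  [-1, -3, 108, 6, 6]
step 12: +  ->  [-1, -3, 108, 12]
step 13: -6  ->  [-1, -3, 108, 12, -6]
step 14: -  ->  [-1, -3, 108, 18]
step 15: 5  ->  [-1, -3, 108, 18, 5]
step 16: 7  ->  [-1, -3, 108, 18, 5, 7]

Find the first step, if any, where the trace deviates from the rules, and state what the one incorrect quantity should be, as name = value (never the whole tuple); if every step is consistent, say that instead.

step 1: push 1: top = 1 -> agrees with the trace
step 2: push 0: top = 0 -> agrees with the trace
step 3: 1 + 0 = 1 -> the trace disagrees here
Conclusion: step 3 carries the first error; the entry should be top = 1.

step 3, top = 1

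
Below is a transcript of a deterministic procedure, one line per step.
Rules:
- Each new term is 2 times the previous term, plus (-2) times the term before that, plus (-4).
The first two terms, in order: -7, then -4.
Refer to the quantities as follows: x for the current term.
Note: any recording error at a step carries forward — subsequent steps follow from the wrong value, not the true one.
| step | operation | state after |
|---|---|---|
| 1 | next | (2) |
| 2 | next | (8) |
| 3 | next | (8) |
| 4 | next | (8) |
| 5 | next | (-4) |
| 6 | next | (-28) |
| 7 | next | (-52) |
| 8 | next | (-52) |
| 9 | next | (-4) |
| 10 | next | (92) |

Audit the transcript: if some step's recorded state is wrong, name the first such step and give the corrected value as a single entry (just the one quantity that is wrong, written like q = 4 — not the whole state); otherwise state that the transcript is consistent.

step 4, x = -4

Recomputing the run from the initial state:
step 1: x = 2
step 2: x = 8
step 3: x = 8
step 4: x = -4
step 5: x = -28
step 6: x = -52
step 7: x = -52
step 8: x = -4
step 9: x = 92
step 10: x = 188
The first disagreement with the transcript is at step 4, where the value should be x = -4.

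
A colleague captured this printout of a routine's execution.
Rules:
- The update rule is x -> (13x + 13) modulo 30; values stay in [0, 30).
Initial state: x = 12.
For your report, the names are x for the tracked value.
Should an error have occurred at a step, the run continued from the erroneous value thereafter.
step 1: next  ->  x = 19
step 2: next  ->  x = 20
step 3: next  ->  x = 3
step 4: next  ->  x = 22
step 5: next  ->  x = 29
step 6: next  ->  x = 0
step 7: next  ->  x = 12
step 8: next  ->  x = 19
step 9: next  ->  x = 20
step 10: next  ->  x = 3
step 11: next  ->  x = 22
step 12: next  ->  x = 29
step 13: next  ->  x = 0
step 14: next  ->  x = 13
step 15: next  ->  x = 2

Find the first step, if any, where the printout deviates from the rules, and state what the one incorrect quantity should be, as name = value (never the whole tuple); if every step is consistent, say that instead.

step 7, x = 13

1. x = (13*12 + 13) mod 30 = 19 (exactly as logged)
2. x = (13*19 + 13) mod 30 = 20 (consistent with the printout)
3. x = (13*20 + 13) mod 30 = 3 (verified)
4. x = (13*3 + 13) mod 30 = 22 (confirmed correct)
5. x = (13*22 + 13) mod 30 = 29 (agrees with the printout)
6. x = (13*29 + 13) mod 30 = 0 (same as recorded)
7. x = (13*0 + 13) mod 30 = 13 (this is not what the printout shows)
First deviation found at step 7; the corrected entry is x = 13.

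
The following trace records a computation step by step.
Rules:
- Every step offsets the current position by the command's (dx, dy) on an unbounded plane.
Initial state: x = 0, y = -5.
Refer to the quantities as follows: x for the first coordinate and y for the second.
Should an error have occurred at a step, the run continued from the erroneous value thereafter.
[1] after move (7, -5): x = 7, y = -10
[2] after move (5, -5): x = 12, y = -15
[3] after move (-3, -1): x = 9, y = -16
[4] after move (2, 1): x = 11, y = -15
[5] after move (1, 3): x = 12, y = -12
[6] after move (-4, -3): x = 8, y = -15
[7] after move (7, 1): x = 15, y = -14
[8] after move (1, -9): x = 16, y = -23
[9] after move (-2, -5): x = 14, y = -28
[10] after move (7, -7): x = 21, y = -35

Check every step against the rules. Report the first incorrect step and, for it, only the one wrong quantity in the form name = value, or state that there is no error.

Recomputing the run from the initial state:
step 1: x = 7, y = -10
step 2: x = 12, y = -15
step 3: x = 9, y = -16
step 4: x = 11, y = -15
step 5: x = 12, y = -12
step 6: x = 8, y = -15
step 7: x = 15, y = -14
step 8: x = 16, y = -23
step 9: x = 14, y = -28
step 10: x = 21, y = -35
This matches the trace at every step.

no error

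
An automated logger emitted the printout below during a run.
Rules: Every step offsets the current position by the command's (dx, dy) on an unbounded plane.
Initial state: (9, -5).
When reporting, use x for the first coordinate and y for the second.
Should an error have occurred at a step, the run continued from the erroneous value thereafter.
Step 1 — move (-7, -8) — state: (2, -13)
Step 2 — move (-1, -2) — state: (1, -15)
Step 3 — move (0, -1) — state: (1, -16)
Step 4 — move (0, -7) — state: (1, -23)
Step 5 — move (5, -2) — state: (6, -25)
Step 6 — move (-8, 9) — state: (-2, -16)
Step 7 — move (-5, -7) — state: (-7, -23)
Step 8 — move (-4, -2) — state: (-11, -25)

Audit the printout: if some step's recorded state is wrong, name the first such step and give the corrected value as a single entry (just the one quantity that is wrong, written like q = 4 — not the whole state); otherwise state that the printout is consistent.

Recomputing the run from the initial state:
step 1: x = 2, y = -13
step 2: x = 1, y = -15
step 3: x = 1, y = -16
step 4: x = 1, y = -23
step 5: x = 6, y = -25
step 6: x = -2, y = -16
step 7: x = -7, y = -23
step 8: x = -11, y = -25
This matches the printout at every step.

no error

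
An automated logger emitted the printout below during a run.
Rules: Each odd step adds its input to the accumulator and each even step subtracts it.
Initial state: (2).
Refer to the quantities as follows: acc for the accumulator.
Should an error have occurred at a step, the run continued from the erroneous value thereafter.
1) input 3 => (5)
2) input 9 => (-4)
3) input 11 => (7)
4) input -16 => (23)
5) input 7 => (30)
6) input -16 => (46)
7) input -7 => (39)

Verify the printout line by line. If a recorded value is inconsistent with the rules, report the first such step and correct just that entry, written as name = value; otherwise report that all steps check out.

no error

step 1: acc = 2 + 3 = 5 -> checks out
step 2: acc = 5 - 9 = -4 -> in agreement
step 3: acc = -4 + 11 = 7 -> in agreement
step 4: acc = 7 - -16 = 23 -> no discrepancy
step 5: acc = 23 + 7 = 30 -> in agreement
step 6: acc = 30 - -16 = 46 -> no discrepancy
step 7: acc = 46 + -7 = 39 -> same as recorded
All steps check out; nothing to correct.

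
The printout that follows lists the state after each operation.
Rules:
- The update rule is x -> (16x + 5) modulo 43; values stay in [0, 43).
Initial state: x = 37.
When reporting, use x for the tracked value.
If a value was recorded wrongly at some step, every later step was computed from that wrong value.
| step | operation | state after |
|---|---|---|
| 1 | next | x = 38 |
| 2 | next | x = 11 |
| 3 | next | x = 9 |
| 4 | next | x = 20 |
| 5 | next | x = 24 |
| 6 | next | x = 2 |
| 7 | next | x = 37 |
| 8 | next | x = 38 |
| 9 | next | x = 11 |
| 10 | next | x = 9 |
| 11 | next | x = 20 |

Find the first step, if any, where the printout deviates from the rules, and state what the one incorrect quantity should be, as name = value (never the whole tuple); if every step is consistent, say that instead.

no error

Step 1: x = (16*37 + 5) mod 43 = 38 — same as recorded.
Step 2: x = (16*38 + 5) mod 43 = 11 — agrees with the printout.
Step 3: x = (16*11 + 5) mod 43 = 9 — same as recorded.
Step 4: x = (16*9 + 5) mod 43 = 20 — checks out.
Step 5: x = (16*20 + 5) mod 43 = 24 — same as recorded.
Step 6: x = (16*24 + 5) mod 43 = 2 — no discrepancy.
Step 7: x = (16*2 + 5) mod 43 = 37 — consistent with the printout.
Step 8: x = (16*37 + 5) mod 43 = 38 — checks out.
Step 9: x = (16*38 + 5) mod 43 = 11 — confirmed correct.
Step 10: x = (16*11 + 5) mod 43 = 9 — matches.
Step 11: x = (16*9 + 5) mod 43 = 20 — verified.
No step deviates from the rules.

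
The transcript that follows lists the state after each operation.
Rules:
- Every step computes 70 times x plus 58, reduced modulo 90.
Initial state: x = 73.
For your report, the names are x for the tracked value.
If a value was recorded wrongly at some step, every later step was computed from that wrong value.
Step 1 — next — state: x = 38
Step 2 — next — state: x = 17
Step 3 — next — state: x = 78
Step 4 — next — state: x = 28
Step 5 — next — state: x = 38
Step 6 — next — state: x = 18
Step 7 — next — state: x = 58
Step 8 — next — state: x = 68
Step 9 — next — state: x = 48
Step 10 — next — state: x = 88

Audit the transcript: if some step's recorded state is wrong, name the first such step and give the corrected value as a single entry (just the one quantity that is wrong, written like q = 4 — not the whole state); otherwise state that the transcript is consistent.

Step 1: x = (70*73 + 58) mod 90 = 38 — in agreement.
Step 2: x = (70*38 + 58) mod 90 = 18 — the transcript has a different value.
The audit stops at step 2: the recorded entry is wrong and should be x = 18.

step 2, x = 18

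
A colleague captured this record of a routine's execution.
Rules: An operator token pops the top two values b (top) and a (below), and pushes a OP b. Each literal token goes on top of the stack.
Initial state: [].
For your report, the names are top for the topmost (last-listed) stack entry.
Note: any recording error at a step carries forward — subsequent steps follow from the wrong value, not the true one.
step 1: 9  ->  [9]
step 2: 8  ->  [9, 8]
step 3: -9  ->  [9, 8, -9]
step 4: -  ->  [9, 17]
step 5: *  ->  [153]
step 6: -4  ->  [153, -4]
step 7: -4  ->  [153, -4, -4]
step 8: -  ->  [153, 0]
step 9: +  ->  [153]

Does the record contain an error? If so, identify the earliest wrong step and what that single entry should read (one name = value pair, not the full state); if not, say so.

no error

1. push 9: top = 9 (agrees with the record)
2. push 8: top = 8 (consistent with the record)
3. push -9: top = -9 (same as recorded)
4. 8 - -9 = 17 (agrees with the record)
5. 9 * 17 = 153 (checks out)
6. push -4: top = -4 (agrees with the record)
7. push -4: top = -4 (consistent with the record)
8. -4 - -4 = 0 (in agreement)
9. 153 + 0 = 153 (in agreement)
Nothing is out of place; the run is error-free.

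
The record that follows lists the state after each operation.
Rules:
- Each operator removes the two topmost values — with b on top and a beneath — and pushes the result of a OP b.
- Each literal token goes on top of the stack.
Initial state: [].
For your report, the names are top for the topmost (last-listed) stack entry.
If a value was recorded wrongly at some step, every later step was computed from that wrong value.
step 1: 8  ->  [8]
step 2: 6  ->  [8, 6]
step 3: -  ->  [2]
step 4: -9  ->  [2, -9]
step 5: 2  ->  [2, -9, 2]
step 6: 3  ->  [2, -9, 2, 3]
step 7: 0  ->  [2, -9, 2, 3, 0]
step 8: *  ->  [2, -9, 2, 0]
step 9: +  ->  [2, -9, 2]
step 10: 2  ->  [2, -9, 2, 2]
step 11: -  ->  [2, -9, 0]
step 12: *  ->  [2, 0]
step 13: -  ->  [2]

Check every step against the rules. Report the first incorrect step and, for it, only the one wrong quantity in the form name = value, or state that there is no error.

Recomputing the run from the initial state:
step 1: [8]
step 2: [8, 6]
step 3: [2]
step 4: [2, -9]
step 5: [2, -9, 2]
step 6: [2, -9, 2, 3]
step 7: [2, -9, 2, 3, 0]
step 8: [2, -9, 2, 0]
step 9: [2, -9, 2]
step 10: [2, -9, 2, 2]
step 11: [2, -9, 0]
step 12: [2, 0]
step 13: [2]
This matches the record at every step.

no error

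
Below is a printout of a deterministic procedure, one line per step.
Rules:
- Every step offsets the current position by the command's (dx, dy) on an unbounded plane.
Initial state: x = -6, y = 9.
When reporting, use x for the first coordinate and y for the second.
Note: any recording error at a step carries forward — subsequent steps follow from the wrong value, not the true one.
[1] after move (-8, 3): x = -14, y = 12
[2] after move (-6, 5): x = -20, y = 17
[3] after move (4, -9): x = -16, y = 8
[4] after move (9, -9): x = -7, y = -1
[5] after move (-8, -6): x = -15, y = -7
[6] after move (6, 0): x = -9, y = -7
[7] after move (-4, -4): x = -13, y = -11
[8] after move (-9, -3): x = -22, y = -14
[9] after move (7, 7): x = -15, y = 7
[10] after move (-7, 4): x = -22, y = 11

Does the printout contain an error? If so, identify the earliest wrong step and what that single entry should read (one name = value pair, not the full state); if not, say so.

step 1: x = -6 + (-8) = -14, y = 9 + (3) = 12 -> confirmed correct
step 2: x = -14 + (-6) = -20, y = 12 + (5) = 17 -> consistent with the printout
step 3: x = -20 + (4) = -16, y = 17 + (-9) = 8 -> same as recorded
step 4: x = -16 + (9) = -7, y = 8 + (-9) = -1 -> exactly as logged
step 5: x = -7 + (-8) = -15, y = -1 + (-6) = -7 -> in agreement
step 6: x = -15 + (6) = -9, y = -7 + (0) = -7 -> confirmed correct
step 7: x = -9 + (-4) = -13, y = -7 + (-4) = -11 -> checks out
step 8: x = -13 + (-9) = -22, y = -11 + (-3) = -14 -> consistent with the printout
step 9: x = -22 + (7) = -15, y = -14 + (7) = -7 -> a discrepancy with the printout
So the first discrepancy is step 9, where the right value is y = -7.

step 9, y = -7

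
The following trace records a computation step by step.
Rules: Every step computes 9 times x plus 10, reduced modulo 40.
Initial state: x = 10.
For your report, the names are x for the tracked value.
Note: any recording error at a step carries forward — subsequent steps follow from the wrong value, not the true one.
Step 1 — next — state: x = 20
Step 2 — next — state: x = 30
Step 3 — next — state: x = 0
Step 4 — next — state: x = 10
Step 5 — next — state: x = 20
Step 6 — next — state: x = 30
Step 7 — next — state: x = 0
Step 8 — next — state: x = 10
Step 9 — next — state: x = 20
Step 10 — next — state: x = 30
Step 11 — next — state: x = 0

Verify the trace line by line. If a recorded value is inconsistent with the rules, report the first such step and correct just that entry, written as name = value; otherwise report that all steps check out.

no error

Recomputing the run from the initial state:
step 1: x = 20
step 2: x = 30
step 3: x = 0
step 4: x = 10
step 5: x = 20
step 6: x = 30
step 7: x = 0
step 8: x = 10
step 9: x = 20
step 10: x = 30
step 11: x = 0
This matches the trace at every step.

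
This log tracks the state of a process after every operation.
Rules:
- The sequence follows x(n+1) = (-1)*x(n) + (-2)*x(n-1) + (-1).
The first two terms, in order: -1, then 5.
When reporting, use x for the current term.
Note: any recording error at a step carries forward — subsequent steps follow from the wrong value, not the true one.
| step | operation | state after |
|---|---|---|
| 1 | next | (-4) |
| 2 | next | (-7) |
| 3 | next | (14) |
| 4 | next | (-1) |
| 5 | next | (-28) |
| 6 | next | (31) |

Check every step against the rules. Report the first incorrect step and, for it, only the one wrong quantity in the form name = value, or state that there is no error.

step 6, x = 29

1. x = -1*(5) + (-2)*(-1) + (-1) = -4 (checks out)
2. x = -1*(-4) + (-2)*(5) + (-1) = -7 (exactly as logged)
3. x = -1*(-7) + (-2)*(-4) + (-1) = 14 (checks out)
4. x = -1*(14) + (-2)*(-7) + (-1) = -1 (no discrepancy)
5. x = -1*(-1) + (-2)*(14) + (-1) = -28 (no discrepancy)
6. x = -1*(-28) + (-2)*(-1) + (-1) = 29 (a discrepancy with the log)
That makes step 6 the first incorrect line — x = 29 is what it should show.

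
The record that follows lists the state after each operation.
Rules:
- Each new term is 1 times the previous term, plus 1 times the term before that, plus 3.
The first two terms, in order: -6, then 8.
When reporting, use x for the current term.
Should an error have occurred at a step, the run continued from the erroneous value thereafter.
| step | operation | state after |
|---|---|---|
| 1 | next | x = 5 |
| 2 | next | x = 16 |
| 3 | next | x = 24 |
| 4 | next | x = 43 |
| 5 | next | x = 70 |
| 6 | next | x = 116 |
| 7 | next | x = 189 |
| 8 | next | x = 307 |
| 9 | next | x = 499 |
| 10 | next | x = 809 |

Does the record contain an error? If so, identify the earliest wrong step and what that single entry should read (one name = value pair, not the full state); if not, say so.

step 8, x = 308

Recomputing the run from the initial state:
step 1: x = 5
step 2: x = 16
step 3: x = 24
step 4: x = 43
step 5: x = 70
step 6: x = 116
step 7: x = 189
step 8: x = 308
step 9: x = 500
step 10: x = 811
The first disagreement with the record is at step 8, where the value should be x = 308.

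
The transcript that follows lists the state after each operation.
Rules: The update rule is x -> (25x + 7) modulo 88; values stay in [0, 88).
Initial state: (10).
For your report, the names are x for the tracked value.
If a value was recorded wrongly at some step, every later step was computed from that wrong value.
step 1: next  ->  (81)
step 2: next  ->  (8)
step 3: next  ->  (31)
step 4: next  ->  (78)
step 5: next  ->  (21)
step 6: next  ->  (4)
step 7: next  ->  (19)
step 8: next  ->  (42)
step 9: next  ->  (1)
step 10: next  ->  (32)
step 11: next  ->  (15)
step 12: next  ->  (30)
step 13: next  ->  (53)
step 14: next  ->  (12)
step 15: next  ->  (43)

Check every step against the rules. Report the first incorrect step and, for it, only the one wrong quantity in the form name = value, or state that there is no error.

Recomputing the run from the initial state:
step 1: x = 81
step 2: x = 8
step 3: x = 31
step 4: x = 78
step 5: x = 21
step 6: x = 4
step 7: x = 19
step 8: x = 42
step 9: x = 1
step 10: x = 32
step 11: x = 15
step 12: x = 30
step 13: x = 53
step 14: x = 12
step 15: x = 43
This matches the transcript at every step.

no error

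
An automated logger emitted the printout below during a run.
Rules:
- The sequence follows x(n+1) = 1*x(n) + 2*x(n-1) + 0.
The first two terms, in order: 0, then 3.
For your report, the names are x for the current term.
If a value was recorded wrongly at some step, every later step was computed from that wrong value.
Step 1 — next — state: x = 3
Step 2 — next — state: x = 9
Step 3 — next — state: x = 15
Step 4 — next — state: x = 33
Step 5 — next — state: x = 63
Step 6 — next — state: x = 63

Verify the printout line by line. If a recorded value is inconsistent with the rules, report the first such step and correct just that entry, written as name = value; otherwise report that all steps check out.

step 6, x = 129

step 1: x = 1*(3) + (2)*(0) + (0) = 3 -> matches
step 2: x = 1*(3) + (2)*(3) + (0) = 9 -> agrees with the printout
step 3: x = 1*(9) + (2)*(3) + (0) = 15 -> in agreement
step 4: x = 1*(15) + (2)*(9) + (0) = 33 -> confirmed correct
step 5: x = 1*(33) + (2)*(15) + (0) = 63 -> matches
step 6: x = 1*(63) + (2)*(33) + (0) = 129 -> the entry is off here
Conclusion: step 6 carries the first error; the entry should be x = 129.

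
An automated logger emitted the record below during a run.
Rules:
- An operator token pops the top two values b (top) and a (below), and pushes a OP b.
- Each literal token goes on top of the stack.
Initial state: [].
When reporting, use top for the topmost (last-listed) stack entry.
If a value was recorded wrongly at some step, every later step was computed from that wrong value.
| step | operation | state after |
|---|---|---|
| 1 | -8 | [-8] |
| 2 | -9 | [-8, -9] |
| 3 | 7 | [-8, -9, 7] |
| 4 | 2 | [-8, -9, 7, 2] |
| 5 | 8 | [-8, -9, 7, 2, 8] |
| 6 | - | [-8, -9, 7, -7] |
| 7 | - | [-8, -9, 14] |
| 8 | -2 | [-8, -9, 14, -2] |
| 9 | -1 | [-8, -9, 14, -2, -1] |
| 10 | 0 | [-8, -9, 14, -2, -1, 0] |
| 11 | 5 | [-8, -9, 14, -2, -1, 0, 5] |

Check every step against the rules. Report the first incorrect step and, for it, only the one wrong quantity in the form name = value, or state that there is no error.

Recomputing the run from the initial state:
step 1: [-8]
step 2: [-8, -9]
step 3: [-8, -9, 7]
step 4: [-8, -9, 7, 2]
step 5: [-8, -9, 7, 2, 8]
step 6: [-8, -9, 7, -6]
step 7: [-8, -9, 13]
step 8: [-8, -9, 13, -2]
step 9: [-8, -9, 13, -2, -1]
step 10: [-8, -9, 13, -2, -1, 0]
step 11: [-8, -9, 13, -2, -1, 0, 5]
The first disagreement with the record is at step 6, where the value should be top = -6.

step 6, top = -6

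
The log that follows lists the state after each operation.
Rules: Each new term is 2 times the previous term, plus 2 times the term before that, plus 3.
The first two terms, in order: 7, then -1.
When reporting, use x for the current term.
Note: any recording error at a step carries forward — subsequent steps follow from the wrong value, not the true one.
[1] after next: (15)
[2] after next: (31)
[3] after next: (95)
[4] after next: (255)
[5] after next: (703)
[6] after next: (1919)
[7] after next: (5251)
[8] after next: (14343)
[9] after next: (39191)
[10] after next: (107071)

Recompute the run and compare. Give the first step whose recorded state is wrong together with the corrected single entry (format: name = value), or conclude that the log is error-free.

step 7, x = 5247

Step 1: x = 2*(-1) + (2)*(7) + (3) = 15 — matches.
Step 2: x = 2*(15) + (2)*(-1) + (3) = 31 — exactly as logged.
Step 3: x = 2*(31) + (2)*(15) + (3) = 95 — agrees with the log.
Step 4: x = 2*(95) + (2)*(31) + (3) = 255 — checks out.
Step 5: x = 2*(255) + (2)*(95) + (3) = 703 — same as recorded.
Step 6: x = 2*(703) + (2)*(255) + (3) = 1919 — checks out.
Step 7: x = 2*(1919) + (2)*(703) + (3) = 5247 — this is not what the log shows.
First deviation found at step 7; the corrected entry is x = 5247.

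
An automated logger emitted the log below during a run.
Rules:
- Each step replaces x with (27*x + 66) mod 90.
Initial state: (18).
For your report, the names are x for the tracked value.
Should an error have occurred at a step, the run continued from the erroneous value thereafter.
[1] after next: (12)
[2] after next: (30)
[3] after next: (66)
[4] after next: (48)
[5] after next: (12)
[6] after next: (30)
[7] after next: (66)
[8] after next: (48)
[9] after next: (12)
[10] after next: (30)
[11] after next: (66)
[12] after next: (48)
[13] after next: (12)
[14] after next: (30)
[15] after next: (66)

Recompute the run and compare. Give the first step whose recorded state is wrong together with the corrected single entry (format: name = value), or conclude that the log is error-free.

step 1: x = (27*18 + 66) mod 90 = 12 -> confirmed correct
step 2: x = (27*12 + 66) mod 90 = 30 -> matches
step 3: x = (27*30 + 66) mod 90 = 66 -> matches
step 4: x = (27*66 + 66) mod 90 = 48 -> consistent with the log
step 5: x = (27*48 + 66) mod 90 = 12 -> verified
step 6: x = (27*12 + 66) mod 90 = 30 -> exactly as logged
step 7: x = (27*30 + 66) mod 90 = 66 -> matches
step 8: x = (27*66 + 66) mod 90 = 48 -> consistent with the log
step 9: x = (27*48 + 66) mod 90 = 12 -> in agreement
step 10: x = (27*12 + 66) mod 90 = 30 -> checks out
step 11: x = (27*30 + 66) mod 90 = 66 -> confirmed correct
step 12: x = (27*66 + 66) mod 90 = 48 -> confirmed correct
step 13: x = (27*48 + 66) mod 90 = 12 -> no discrepancy
step 14: x = (27*12 + 66) mod 90 = 30 -> same as recorded
step 15: x = (27*30 + 66) mod 90 = 66 -> exactly as logged
All steps check out; nothing to correct.

no error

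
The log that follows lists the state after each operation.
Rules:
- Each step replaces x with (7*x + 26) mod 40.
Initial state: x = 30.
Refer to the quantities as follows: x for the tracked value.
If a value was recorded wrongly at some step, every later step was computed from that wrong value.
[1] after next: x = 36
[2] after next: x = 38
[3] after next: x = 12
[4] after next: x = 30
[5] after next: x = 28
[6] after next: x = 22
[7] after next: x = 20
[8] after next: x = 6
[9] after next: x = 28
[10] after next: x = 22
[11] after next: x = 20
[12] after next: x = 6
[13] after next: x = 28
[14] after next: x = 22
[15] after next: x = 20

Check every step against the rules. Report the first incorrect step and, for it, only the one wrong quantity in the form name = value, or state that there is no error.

Step 1: x = (7*30 + 26) mod 40 = 36 — matches.
Step 2: x = (7*36 + 26) mod 40 = 38 — checks out.
Step 3: x = (7*38 + 26) mod 40 = 12 — agrees with the log.
Step 4: x = (7*12 + 26) mod 40 = 30 — no discrepancy.
Step 5: x = (7*30 + 26) mod 40 = 36 — first mismatch against the log.
Conclusion: step 5 carries the first error; the entry should be x = 36.

step 5, x = 36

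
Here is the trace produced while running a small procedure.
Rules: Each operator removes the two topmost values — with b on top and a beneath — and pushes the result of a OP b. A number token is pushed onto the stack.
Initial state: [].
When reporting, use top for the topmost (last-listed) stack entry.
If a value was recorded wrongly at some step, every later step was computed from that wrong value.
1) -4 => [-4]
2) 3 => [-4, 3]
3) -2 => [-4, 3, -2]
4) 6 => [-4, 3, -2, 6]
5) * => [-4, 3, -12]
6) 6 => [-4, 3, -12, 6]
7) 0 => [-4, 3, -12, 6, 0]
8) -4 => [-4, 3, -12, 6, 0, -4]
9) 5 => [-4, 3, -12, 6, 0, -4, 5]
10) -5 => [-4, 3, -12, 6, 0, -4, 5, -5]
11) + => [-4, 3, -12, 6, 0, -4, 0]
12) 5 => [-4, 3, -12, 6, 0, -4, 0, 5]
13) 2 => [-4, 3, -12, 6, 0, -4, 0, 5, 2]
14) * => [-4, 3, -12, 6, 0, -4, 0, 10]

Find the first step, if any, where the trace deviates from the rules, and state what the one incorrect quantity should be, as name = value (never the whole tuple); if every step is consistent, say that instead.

1. push -4: top = -4 (checks out)
2. push 3: top = 3 (same as recorded)
3. push -2: top = -2 (matches)
4. push 6: top = 6 (confirmed correct)
5. -2 * 6 = -12 (consistent with the trace)
6. push 6: top = 6 (in agreement)
7. push 0: top = 0 (matches)
8. push -4: top = -4 (checks out)
9. push 5: top = 5 (matches)
10. push -5: top = -5 (same as recorded)
11. 5 + -5 = 0 (verified)
12. push 5: top = 5 (same as recorded)
13. push 2: top = 2 (in agreement)
14. 5 * 2 = 10 (no discrepancy)
The whole run recomputes cleanly — no discrepancies.

no error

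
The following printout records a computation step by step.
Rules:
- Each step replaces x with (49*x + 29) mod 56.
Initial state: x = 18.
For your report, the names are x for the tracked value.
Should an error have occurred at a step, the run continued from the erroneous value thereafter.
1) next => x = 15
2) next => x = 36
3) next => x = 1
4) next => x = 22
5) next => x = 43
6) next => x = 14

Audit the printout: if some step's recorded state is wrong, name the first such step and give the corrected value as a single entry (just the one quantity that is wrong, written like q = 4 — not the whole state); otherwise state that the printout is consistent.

Recomputing the run from the initial state:
step 1: x = 15
step 2: x = 36
step 3: x = 1
step 4: x = 22
step 5: x = 43
step 6: x = 8
The first disagreement with the printout is at step 6, where the value should be x = 8.

step 6, x = 8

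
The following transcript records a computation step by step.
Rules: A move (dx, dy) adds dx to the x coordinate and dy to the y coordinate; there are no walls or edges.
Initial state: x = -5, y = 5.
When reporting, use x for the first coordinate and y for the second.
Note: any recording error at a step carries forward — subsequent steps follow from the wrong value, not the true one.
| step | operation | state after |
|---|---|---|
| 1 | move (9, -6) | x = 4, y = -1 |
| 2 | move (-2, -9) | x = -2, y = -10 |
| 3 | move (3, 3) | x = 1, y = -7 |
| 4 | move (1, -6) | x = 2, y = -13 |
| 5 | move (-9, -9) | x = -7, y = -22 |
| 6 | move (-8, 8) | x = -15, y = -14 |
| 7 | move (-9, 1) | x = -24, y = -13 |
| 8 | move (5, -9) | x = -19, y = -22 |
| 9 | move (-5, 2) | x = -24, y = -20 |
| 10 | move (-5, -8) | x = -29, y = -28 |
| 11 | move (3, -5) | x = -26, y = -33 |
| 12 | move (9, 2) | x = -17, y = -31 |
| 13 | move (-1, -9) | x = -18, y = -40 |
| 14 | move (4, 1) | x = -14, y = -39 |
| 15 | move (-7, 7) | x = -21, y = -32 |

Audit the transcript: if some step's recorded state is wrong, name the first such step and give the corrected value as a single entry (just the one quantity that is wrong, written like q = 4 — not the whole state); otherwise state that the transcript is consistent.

step 2, x = 2

step 1: x = -5 + (9) = 4, y = 5 + (-6) = -1 -> no discrepancy
step 2: x = 4 + (-2) = 2, y = -1 + (-9) = -10 -> this is not what the transcript shows
The audit stops at step 2: the recorded entry is wrong and should be x = 2.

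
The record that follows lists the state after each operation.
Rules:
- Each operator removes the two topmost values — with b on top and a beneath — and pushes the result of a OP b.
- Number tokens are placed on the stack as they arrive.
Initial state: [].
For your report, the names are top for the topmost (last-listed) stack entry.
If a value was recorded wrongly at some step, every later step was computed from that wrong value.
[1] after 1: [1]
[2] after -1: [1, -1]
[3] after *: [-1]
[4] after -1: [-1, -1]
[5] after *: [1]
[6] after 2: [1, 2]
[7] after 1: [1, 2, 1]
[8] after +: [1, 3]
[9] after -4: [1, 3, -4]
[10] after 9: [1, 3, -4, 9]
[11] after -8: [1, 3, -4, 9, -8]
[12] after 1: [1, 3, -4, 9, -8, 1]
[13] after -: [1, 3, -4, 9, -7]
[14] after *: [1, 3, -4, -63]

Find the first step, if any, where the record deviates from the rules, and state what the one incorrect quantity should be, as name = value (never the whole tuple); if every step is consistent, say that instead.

step 1: push 1: top = 1 -> agrees with the record
step 2: push -1: top = -1 -> confirmed correct
step 3: 1 * -1 = -1 -> exactly as logged
step 4: push -1: top = -1 -> same as recorded
step 5: -1 * -1 = 1 -> in agreement
step 6: push 2: top = 2 -> verified
step 7: push 1: top = 1 -> confirmed correct
step 8: 2 + 1 = 3 -> no discrepancy
step 9: push -4: top = -4 -> verified
step 10: push 9: top = 9 -> matches
step 11: push -8: top = -8 -> same as recorded
step 12: push 1: top = 1 -> no discrepancy
step 13: -8 - 1 = -9 -> the record has a different value
First incorrect step: 13; the correct value is top = -9.

step 13, top = -9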